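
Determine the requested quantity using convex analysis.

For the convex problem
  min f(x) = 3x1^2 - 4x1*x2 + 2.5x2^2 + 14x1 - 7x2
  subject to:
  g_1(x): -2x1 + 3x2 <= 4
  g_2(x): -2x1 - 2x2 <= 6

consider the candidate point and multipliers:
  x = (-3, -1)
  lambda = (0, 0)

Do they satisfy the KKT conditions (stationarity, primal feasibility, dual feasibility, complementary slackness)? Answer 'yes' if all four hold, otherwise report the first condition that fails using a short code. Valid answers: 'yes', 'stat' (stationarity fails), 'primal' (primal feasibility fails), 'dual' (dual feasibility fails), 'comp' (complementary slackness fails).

Gradient of f: grad f(x) = Q x + c = (0, 0)
Constraint values g_i(x) = a_i^T x - b_i:
  g_1((-3, -1)) = -1
  g_2((-3, -1)) = 2
Stationarity residual: grad f(x) + sum_i lambda_i a_i = (0, 0)
  -> stationarity OK
Primal feasibility (all g_i <= 0): FAILS
Dual feasibility (all lambda_i >= 0): OK
Complementary slackness (lambda_i * g_i(x) = 0 for all i): OK

Verdict: the first failing condition is primal_feasibility -> primal.

primal


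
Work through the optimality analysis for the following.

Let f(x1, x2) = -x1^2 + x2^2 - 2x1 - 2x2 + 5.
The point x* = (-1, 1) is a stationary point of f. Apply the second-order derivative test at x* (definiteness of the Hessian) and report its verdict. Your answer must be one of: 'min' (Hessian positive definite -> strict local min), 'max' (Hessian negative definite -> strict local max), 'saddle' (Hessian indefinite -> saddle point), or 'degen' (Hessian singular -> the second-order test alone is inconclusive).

Compute the Hessian H = grad^2 f:
  H = [[-2, 0], [0, 2]]
Verify stationarity: grad f(x*) = H x* + g = (0, 0).
Eigenvalues of H: -2, 2.
Eigenvalues have mixed signs, so H is indefinite -> x* is a saddle point.

saddle


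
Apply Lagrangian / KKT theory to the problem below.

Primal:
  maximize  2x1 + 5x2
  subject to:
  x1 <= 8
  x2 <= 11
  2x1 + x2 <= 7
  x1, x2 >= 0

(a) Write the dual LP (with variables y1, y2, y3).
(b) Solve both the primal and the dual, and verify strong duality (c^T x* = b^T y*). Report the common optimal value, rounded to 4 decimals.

The standard primal-dual pair for 'max c^T x s.t. A x <= b, x >= 0' is:
  Dual:  min b^T y  s.t.  A^T y >= c,  y >= 0.

So the dual LP is:
  minimize  8y1 + 11y2 + 7y3
  subject to:
    y1 + 2y3 >= 2
    y2 + y3 >= 5
    y1, y2, y3 >= 0

Solving the primal: x* = (0, 7).
  primal value c^T x* = 35.
Solving the dual: y* = (0, 0, 5).
  dual value b^T y* = 35.
Strong duality: c^T x* = b^T y*. Confirmed.

35


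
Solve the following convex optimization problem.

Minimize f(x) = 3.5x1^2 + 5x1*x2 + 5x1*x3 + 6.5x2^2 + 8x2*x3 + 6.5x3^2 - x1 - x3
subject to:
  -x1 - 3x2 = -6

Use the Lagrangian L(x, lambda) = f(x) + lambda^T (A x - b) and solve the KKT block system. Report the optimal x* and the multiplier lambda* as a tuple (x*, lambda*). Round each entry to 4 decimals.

Form the Lagrangian:
  L(x, lambda) = (1/2) x^T Q x + c^T x + lambda^T (A x - b)
Stationarity (grad_x L = 0): Q x + c + A^T lambda = 0.
Primal feasibility: A x = b.

This gives the KKT block system:
  [ Q   A^T ] [ x     ]   [-c ]
  [ A    0  ] [ lambda ] = [ b ]

Solving the linear system:
  x*      = (0.5027, 1.8324, -1.2441)
  lambda* = (5.4608)
  f(x*)   = 16.7532

x* = (0.5027, 1.8324, -1.2441), lambda* = (5.4608)


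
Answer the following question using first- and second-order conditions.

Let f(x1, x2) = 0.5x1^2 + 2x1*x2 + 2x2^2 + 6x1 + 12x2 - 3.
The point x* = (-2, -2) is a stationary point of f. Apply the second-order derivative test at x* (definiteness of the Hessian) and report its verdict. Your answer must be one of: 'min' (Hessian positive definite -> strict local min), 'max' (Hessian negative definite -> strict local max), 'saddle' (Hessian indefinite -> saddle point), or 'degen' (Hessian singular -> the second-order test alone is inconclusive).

Compute the Hessian H = grad^2 f:
  H = [[1, 2], [2, 4]]
Verify stationarity: grad f(x*) = H x* + g = (0, 0).
Eigenvalues of H: 0, 5.
H has a zero eigenvalue (singular; positive semidefinite but not definite), so H is neither positive definite, negative definite, nor indefinite. The second-order test alone is inconclusive -> degen.
(Indeed, f is constant along the null direction of H through x*, so x* is not a strict local extremum.)

degen


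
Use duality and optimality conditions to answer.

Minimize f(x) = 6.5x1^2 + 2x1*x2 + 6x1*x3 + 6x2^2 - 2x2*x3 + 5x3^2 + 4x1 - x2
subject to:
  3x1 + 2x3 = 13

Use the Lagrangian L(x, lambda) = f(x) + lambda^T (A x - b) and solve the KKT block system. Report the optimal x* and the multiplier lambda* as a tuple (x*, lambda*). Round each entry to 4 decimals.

Form the Lagrangian:
  L(x, lambda) = (1/2) x^T Q x + c^T x + lambda^T (A x - b)
Stationarity (grad_x L = 0): Q x + c + A^T lambda = 0.
Primal feasibility: A x = b.

This gives the KKT block system:
  [ Q   A^T ] [ x     ]   [-c ]
  [ A    0  ] [ lambda ] = [ b ]

Solving the linear system:
  x*      = (3.1568, -0.1486, 1.7649)
  lambda* = (-18.4432)
  f(x*)   = 126.2689

x* = (3.1568, -0.1486, 1.7649), lambda* = (-18.4432)


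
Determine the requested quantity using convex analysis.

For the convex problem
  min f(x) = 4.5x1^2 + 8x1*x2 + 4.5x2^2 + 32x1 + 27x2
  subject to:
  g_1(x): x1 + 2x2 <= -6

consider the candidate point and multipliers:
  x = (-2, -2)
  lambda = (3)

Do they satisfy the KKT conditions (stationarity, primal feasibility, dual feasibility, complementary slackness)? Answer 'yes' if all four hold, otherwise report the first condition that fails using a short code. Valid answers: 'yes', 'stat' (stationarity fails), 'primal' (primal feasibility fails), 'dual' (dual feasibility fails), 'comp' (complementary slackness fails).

Gradient of f: grad f(x) = Q x + c = (-2, -7)
Constraint values g_i(x) = a_i^T x - b_i:
  g_1((-2, -2)) = 0
Stationarity residual: grad f(x) + sum_i lambda_i a_i = (1, -1)
  -> stationarity FAILS
Primal feasibility (all g_i <= 0): OK
Dual feasibility (all lambda_i >= 0): OK
Complementary slackness (lambda_i * g_i(x) = 0 for all i): OK

Verdict: the first failing condition is stationarity -> stat.

stat


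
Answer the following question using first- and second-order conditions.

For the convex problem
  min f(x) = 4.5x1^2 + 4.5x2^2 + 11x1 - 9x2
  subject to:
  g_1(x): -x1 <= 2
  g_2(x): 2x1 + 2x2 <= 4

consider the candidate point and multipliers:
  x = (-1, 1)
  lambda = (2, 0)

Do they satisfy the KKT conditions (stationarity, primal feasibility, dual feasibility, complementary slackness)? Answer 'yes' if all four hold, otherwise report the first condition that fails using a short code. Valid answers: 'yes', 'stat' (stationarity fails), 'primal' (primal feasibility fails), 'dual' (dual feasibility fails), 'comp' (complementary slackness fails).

Gradient of f: grad f(x) = Q x + c = (2, 0)
Constraint values g_i(x) = a_i^T x - b_i:
  g_1((-1, 1)) = -1
  g_2((-1, 1)) = -4
Stationarity residual: grad f(x) + sum_i lambda_i a_i = (0, 0)
  -> stationarity OK
Primal feasibility (all g_i <= 0): OK
Dual feasibility (all lambda_i >= 0): OK
Complementary slackness (lambda_i * g_i(x) = 0 for all i): FAILS

Verdict: the first failing condition is complementary_slackness -> comp.

comp


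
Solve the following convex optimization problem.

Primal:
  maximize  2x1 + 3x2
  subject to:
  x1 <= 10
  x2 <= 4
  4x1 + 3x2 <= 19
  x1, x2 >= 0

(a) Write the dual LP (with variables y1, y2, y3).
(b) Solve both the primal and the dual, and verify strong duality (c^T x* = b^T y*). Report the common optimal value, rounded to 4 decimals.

The standard primal-dual pair for 'max c^T x s.t. A x <= b, x >= 0' is:
  Dual:  min b^T y  s.t.  A^T y >= c,  y >= 0.

So the dual LP is:
  minimize  10y1 + 4y2 + 19y3
  subject to:
    y1 + 4y3 >= 2
    y2 + 3y3 >= 3
    y1, y2, y3 >= 0

Solving the primal: x* = (1.75, 4).
  primal value c^T x* = 15.5.
Solving the dual: y* = (0, 1.5, 0.5).
  dual value b^T y* = 15.5.
Strong duality: c^T x* = b^T y*. Confirmed.

15.5


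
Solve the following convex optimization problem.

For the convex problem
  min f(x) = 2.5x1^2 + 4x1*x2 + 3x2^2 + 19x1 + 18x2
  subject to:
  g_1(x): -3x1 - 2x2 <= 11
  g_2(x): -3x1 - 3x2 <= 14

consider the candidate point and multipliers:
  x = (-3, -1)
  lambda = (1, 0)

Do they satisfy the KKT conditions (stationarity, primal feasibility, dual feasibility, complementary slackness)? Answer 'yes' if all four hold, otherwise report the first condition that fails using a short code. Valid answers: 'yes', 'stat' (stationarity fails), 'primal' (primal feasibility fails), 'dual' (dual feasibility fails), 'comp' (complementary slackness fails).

Gradient of f: grad f(x) = Q x + c = (0, 0)
Constraint values g_i(x) = a_i^T x - b_i:
  g_1((-3, -1)) = 0
  g_2((-3, -1)) = -2
Stationarity residual: grad f(x) + sum_i lambda_i a_i = (-3, -2)
  -> stationarity FAILS
Primal feasibility (all g_i <= 0): OK
Dual feasibility (all lambda_i >= 0): OK
Complementary slackness (lambda_i * g_i(x) = 0 for all i): OK

Verdict: the first failing condition is stationarity -> stat.

stat


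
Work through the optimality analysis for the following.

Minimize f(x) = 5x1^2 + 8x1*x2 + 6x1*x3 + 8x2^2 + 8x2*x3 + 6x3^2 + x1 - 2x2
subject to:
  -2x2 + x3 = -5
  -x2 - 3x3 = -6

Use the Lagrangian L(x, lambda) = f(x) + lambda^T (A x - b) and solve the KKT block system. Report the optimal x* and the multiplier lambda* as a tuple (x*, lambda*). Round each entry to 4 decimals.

Form the Lagrangian:
  L(x, lambda) = (1/2) x^T Q x + c^T x + lambda^T (A x - b)
Stationarity (grad_x L = 0): Q x + c + A^T lambda = 0.
Primal feasibility: A x = b.

This gives the KKT block system:
  [ Q   A^T ] [ x     ]   [-c ]
  [ A    0  ] [ lambda ] = [ b ]

Solving the linear system:
  x*      = (-3.1, 3, 1)
  lambda* = (10.0286, 9.1429)
  f(x*)   = 47.95

x* = (-3.1, 3, 1), lambda* = (10.0286, 9.1429)


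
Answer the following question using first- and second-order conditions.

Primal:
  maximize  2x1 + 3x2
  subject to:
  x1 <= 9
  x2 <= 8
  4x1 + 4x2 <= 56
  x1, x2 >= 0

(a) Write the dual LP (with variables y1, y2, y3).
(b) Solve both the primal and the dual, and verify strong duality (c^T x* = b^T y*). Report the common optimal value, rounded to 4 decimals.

The standard primal-dual pair for 'max c^T x s.t. A x <= b, x >= 0' is:
  Dual:  min b^T y  s.t.  A^T y >= c,  y >= 0.

So the dual LP is:
  minimize  9y1 + 8y2 + 56y3
  subject to:
    y1 + 4y3 >= 2
    y2 + 4y3 >= 3
    y1, y2, y3 >= 0

Solving the primal: x* = (6, 8).
  primal value c^T x* = 36.
Solving the dual: y* = (0, 1, 0.5).
  dual value b^T y* = 36.
Strong duality: c^T x* = b^T y*. Confirmed.

36


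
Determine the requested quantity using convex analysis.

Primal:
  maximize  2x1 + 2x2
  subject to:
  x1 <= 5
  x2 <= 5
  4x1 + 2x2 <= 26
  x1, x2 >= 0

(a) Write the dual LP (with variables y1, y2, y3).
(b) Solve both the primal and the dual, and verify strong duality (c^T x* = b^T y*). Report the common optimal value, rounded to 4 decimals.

The standard primal-dual pair for 'max c^T x s.t. A x <= b, x >= 0' is:
  Dual:  min b^T y  s.t.  A^T y >= c,  y >= 0.

So the dual LP is:
  minimize  5y1 + 5y2 + 26y3
  subject to:
    y1 + 4y3 >= 2
    y2 + 2y3 >= 2
    y1, y2, y3 >= 0

Solving the primal: x* = (4, 5).
  primal value c^T x* = 18.
Solving the dual: y* = (0, 1, 0.5).
  dual value b^T y* = 18.
Strong duality: c^T x* = b^T y*. Confirmed.

18


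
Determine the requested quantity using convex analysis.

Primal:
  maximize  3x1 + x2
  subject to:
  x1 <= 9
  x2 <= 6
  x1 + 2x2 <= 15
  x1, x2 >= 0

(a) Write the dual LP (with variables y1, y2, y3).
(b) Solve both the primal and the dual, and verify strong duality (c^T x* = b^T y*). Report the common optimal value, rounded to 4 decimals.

The standard primal-dual pair for 'max c^T x s.t. A x <= b, x >= 0' is:
  Dual:  min b^T y  s.t.  A^T y >= c,  y >= 0.

So the dual LP is:
  minimize  9y1 + 6y2 + 15y3
  subject to:
    y1 + y3 >= 3
    y2 + 2y3 >= 1
    y1, y2, y3 >= 0

Solving the primal: x* = (9, 3).
  primal value c^T x* = 30.
Solving the dual: y* = (2.5, 0, 0.5).
  dual value b^T y* = 30.
Strong duality: c^T x* = b^T y*. Confirmed.

30


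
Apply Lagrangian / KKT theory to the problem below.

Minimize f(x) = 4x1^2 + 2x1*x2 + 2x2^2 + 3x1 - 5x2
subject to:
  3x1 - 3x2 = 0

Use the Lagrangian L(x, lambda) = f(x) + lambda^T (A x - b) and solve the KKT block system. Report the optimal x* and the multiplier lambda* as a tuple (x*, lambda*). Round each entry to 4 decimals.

Form the Lagrangian:
  L(x, lambda) = (1/2) x^T Q x + c^T x + lambda^T (A x - b)
Stationarity (grad_x L = 0): Q x + c + A^T lambda = 0.
Primal feasibility: A x = b.

This gives the KKT block system:
  [ Q   A^T ] [ x     ]   [-c ]
  [ A    0  ] [ lambda ] = [ b ]

Solving the linear system:
  x*      = (0.125, 0.125)
  lambda* = (-1.4167)
  f(x*)   = -0.125

x* = (0.125, 0.125), lambda* = (-1.4167)


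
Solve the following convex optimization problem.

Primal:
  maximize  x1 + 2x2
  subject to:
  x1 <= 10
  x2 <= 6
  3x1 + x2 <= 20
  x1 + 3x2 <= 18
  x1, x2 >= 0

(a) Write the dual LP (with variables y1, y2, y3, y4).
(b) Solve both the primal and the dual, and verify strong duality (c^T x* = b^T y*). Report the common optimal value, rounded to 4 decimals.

The standard primal-dual pair for 'max c^T x s.t. A x <= b, x >= 0' is:
  Dual:  min b^T y  s.t.  A^T y >= c,  y >= 0.

So the dual LP is:
  minimize  10y1 + 6y2 + 20y3 + 18y4
  subject to:
    y1 + 3y3 + y4 >= 1
    y2 + y3 + 3y4 >= 2
    y1, y2, y3, y4 >= 0

Solving the primal: x* = (5.25, 4.25).
  primal value c^T x* = 13.75.
Solving the dual: y* = (0, 0, 0.125, 0.625).
  dual value b^T y* = 13.75.
Strong duality: c^T x* = b^T y*. Confirmed.

13.75


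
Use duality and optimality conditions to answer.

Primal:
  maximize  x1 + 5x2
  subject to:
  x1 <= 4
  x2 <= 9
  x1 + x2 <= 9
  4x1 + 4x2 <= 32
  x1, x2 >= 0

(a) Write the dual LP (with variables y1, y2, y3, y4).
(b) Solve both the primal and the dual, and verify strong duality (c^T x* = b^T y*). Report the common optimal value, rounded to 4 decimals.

The standard primal-dual pair for 'max c^T x s.t. A x <= b, x >= 0' is:
  Dual:  min b^T y  s.t.  A^T y >= c,  y >= 0.

So the dual LP is:
  minimize  4y1 + 9y2 + 9y3 + 32y4
  subject to:
    y1 + y3 + 4y4 >= 1
    y2 + y3 + 4y4 >= 5
    y1, y2, y3, y4 >= 0

Solving the primal: x* = (0, 8).
  primal value c^T x* = 40.
Solving the dual: y* = (0, 0, 0, 1.25).
  dual value b^T y* = 40.
Strong duality: c^T x* = b^T y*. Confirmed.

40


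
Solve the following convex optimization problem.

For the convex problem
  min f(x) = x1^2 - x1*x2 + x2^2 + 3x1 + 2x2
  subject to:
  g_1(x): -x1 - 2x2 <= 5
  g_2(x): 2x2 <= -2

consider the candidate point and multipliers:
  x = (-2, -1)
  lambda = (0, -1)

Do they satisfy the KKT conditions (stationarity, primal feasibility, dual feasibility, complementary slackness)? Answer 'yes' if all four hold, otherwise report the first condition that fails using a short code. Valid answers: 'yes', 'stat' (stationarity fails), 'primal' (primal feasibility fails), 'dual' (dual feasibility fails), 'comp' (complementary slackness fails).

Gradient of f: grad f(x) = Q x + c = (0, 2)
Constraint values g_i(x) = a_i^T x - b_i:
  g_1((-2, -1)) = -1
  g_2((-2, -1)) = 0
Stationarity residual: grad f(x) + sum_i lambda_i a_i = (0, 0)
  -> stationarity OK
Primal feasibility (all g_i <= 0): OK
Dual feasibility (all lambda_i >= 0): FAILS
Complementary slackness (lambda_i * g_i(x) = 0 for all i): OK

Verdict: the first failing condition is dual_feasibility -> dual.

dual


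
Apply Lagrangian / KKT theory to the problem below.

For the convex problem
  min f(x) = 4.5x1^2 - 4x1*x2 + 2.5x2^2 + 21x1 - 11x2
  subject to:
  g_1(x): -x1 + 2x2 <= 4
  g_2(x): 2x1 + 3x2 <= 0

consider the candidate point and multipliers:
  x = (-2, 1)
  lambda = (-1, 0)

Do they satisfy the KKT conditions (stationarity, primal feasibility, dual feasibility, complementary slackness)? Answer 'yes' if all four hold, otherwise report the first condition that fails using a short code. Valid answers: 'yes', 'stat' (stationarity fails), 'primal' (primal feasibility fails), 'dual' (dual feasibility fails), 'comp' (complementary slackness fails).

Gradient of f: grad f(x) = Q x + c = (-1, 2)
Constraint values g_i(x) = a_i^T x - b_i:
  g_1((-2, 1)) = 0
  g_2((-2, 1)) = -1
Stationarity residual: grad f(x) + sum_i lambda_i a_i = (0, 0)
  -> stationarity OK
Primal feasibility (all g_i <= 0): OK
Dual feasibility (all lambda_i >= 0): FAILS
Complementary slackness (lambda_i * g_i(x) = 0 for all i): OK

Verdict: the first failing condition is dual_feasibility -> dual.

dual


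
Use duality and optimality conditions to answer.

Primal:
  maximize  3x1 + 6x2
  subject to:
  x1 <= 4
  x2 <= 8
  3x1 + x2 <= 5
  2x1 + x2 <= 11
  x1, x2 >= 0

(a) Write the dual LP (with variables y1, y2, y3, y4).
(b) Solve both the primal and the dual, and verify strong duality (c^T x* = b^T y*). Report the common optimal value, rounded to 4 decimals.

The standard primal-dual pair for 'max c^T x s.t. A x <= b, x >= 0' is:
  Dual:  min b^T y  s.t.  A^T y >= c,  y >= 0.

So the dual LP is:
  minimize  4y1 + 8y2 + 5y3 + 11y4
  subject to:
    y1 + 3y3 + 2y4 >= 3
    y2 + y3 + y4 >= 6
    y1, y2, y3, y4 >= 0

Solving the primal: x* = (0, 5).
  primal value c^T x* = 30.
Solving the dual: y* = (0, 0, 6, 0).
  dual value b^T y* = 30.
Strong duality: c^T x* = b^T y*. Confirmed.

30


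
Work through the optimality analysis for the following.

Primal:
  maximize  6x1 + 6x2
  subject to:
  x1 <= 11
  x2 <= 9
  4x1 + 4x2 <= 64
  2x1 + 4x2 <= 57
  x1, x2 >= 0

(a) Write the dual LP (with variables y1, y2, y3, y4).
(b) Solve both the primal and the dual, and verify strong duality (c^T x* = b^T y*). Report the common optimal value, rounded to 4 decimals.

The standard primal-dual pair for 'max c^T x s.t. A x <= b, x >= 0' is:
  Dual:  min b^T y  s.t.  A^T y >= c,  y >= 0.

So the dual LP is:
  minimize  11y1 + 9y2 + 64y3 + 57y4
  subject to:
    y1 + 4y3 + 2y4 >= 6
    y2 + 4y3 + 4y4 >= 6
    y1, y2, y3, y4 >= 0

Solving the primal: x* = (11, 5).
  primal value c^T x* = 96.
Solving the dual: y* = (0, 0, 1.5, 0).
  dual value b^T y* = 96.
Strong duality: c^T x* = b^T y*. Confirmed.

96


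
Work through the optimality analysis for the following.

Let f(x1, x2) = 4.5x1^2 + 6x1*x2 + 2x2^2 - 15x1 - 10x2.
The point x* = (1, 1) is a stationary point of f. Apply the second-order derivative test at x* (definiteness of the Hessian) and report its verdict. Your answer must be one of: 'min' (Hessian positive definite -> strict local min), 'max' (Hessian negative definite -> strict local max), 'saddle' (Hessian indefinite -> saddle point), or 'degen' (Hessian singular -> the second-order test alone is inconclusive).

Compute the Hessian H = grad^2 f:
  H = [[9, 6], [6, 4]]
Verify stationarity: grad f(x*) = H x* + g = (0, 0).
Eigenvalues of H: 0, 13.
H has a zero eigenvalue (singular; positive semidefinite but not definite), so H is neither positive definite, negative definite, nor indefinite. The second-order test alone is inconclusive -> degen.
(Indeed, f is constant along the null direction of H through x*, so x* is not a strict local extremum.)

degen


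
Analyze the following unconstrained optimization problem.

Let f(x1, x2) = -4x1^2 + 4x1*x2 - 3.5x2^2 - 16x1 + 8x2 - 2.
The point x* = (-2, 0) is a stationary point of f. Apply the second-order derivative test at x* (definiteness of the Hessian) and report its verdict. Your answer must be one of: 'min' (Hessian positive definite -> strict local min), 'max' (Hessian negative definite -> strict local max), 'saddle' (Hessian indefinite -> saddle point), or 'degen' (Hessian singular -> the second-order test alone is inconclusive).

Compute the Hessian H = grad^2 f:
  H = [[-8, 4], [4, -7]]
Verify stationarity: grad f(x*) = H x* + g = (0, 0).
Eigenvalues of H: -11.5311, -3.4689.
Both eigenvalues < 0, so H is negative definite -> x* is a strict local max.

max


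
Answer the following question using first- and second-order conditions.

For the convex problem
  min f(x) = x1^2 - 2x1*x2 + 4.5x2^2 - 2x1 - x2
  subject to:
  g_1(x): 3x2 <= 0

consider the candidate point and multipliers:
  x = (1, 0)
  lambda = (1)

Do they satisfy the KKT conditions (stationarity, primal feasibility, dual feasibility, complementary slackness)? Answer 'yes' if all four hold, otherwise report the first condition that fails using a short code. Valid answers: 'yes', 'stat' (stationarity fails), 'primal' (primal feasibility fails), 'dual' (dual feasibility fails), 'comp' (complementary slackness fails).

Gradient of f: grad f(x) = Q x + c = (0, -3)
Constraint values g_i(x) = a_i^T x - b_i:
  g_1((1, 0)) = 0
Stationarity residual: grad f(x) + sum_i lambda_i a_i = (0, 0)
  -> stationarity OK
Primal feasibility (all g_i <= 0): OK
Dual feasibility (all lambda_i >= 0): OK
Complementary slackness (lambda_i * g_i(x) = 0 for all i): OK

Verdict: yes, KKT holds.

yes


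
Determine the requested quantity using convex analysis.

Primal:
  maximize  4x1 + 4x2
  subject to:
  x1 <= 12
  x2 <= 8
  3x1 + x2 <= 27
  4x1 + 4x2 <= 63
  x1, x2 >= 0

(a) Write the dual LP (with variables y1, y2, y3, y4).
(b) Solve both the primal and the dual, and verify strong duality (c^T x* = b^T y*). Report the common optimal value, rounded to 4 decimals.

The standard primal-dual pair for 'max c^T x s.t. A x <= b, x >= 0' is:
  Dual:  min b^T y  s.t.  A^T y >= c,  y >= 0.

So the dual LP is:
  minimize  12y1 + 8y2 + 27y3 + 63y4
  subject to:
    y1 + 3y3 + 4y4 >= 4
    y2 + y3 + 4y4 >= 4
    y1, y2, y3, y4 >= 0

Solving the primal: x* = (6.3333, 8).
  primal value c^T x* = 57.3333.
Solving the dual: y* = (0, 2.6667, 1.3333, 0).
  dual value b^T y* = 57.3333.
Strong duality: c^T x* = b^T y*. Confirmed.

57.3333


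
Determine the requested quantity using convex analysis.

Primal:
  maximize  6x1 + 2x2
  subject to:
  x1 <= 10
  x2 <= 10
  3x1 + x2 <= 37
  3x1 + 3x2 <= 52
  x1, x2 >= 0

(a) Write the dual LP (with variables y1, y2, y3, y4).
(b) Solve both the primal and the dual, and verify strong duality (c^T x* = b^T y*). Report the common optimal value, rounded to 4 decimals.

The standard primal-dual pair for 'max c^T x s.t. A x <= b, x >= 0' is:
  Dual:  min b^T y  s.t.  A^T y >= c,  y >= 0.

So the dual LP is:
  minimize  10y1 + 10y2 + 37y3 + 52y4
  subject to:
    y1 + 3y3 + 3y4 >= 6
    y2 + y3 + 3y4 >= 2
    y1, y2, y3, y4 >= 0

Solving the primal: x* = (9.8333, 7.5).
  primal value c^T x* = 74.
Solving the dual: y* = (0, 0, 2, 0).
  dual value b^T y* = 74.
Strong duality: c^T x* = b^T y*. Confirmed.

74


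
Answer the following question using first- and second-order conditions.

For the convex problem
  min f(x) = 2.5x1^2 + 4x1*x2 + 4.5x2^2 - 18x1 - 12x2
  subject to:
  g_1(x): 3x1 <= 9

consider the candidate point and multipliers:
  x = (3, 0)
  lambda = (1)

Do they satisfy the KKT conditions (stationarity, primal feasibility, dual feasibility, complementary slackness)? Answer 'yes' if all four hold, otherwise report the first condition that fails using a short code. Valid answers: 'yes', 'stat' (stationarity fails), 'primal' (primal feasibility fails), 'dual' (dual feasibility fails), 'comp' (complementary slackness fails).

Gradient of f: grad f(x) = Q x + c = (-3, 0)
Constraint values g_i(x) = a_i^T x - b_i:
  g_1((3, 0)) = 0
Stationarity residual: grad f(x) + sum_i lambda_i a_i = (0, 0)
  -> stationarity OK
Primal feasibility (all g_i <= 0): OK
Dual feasibility (all lambda_i >= 0): OK
Complementary slackness (lambda_i * g_i(x) = 0 for all i): OK

Verdict: yes, KKT holds.

yes


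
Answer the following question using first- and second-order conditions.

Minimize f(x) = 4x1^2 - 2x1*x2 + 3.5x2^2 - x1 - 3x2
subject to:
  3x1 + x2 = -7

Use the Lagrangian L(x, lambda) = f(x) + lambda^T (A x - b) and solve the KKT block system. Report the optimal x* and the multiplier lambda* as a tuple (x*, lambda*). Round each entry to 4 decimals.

Form the Lagrangian:
  L(x, lambda) = (1/2) x^T Q x + c^T x + lambda^T (A x - b)
Stationarity (grad_x L = 0): Q x + c + A^T lambda = 0.
Primal feasibility: A x = b.

This gives the KKT block system:
  [ Q   A^T ] [ x     ]   [-c ]
  [ A    0  ] [ lambda ] = [ b ]

Solving the linear system:
  x*      = (-2.0361, -0.8916)
  lambda* = (5.1687)
  f(x*)   = 20.4458

x* = (-2.0361, -0.8916), lambda* = (5.1687)


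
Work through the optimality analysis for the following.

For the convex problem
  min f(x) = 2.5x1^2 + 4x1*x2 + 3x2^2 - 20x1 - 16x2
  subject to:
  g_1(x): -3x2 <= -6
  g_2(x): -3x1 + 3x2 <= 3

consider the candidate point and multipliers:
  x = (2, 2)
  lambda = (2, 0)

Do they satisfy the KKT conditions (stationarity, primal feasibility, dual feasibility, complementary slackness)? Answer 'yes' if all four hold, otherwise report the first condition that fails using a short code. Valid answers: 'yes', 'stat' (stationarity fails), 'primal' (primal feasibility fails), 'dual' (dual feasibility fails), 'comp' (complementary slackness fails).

Gradient of f: grad f(x) = Q x + c = (-2, 4)
Constraint values g_i(x) = a_i^T x - b_i:
  g_1((2, 2)) = 0
  g_2((2, 2)) = -3
Stationarity residual: grad f(x) + sum_i lambda_i a_i = (-2, -2)
  -> stationarity FAILS
Primal feasibility (all g_i <= 0): OK
Dual feasibility (all lambda_i >= 0): OK
Complementary slackness (lambda_i * g_i(x) = 0 for all i): OK

Verdict: the first failing condition is stationarity -> stat.

stat


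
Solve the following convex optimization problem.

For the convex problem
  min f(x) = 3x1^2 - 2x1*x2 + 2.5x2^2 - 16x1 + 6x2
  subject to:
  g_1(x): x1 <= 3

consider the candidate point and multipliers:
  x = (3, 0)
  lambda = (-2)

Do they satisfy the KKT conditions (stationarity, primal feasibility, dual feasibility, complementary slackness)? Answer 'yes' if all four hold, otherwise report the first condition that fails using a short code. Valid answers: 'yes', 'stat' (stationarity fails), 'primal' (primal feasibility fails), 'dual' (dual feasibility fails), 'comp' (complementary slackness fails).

Gradient of f: grad f(x) = Q x + c = (2, 0)
Constraint values g_i(x) = a_i^T x - b_i:
  g_1((3, 0)) = 0
Stationarity residual: grad f(x) + sum_i lambda_i a_i = (0, 0)
  -> stationarity OK
Primal feasibility (all g_i <= 0): OK
Dual feasibility (all lambda_i >= 0): FAILS
Complementary slackness (lambda_i * g_i(x) = 0 for all i): OK

Verdict: the first failing condition is dual_feasibility -> dual.

dual


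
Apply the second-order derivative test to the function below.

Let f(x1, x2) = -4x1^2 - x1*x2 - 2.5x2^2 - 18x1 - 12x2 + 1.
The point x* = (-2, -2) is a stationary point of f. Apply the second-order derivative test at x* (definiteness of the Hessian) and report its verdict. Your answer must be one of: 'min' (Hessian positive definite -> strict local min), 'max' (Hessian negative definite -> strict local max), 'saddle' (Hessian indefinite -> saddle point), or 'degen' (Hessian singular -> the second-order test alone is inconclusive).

Compute the Hessian H = grad^2 f:
  H = [[-8, -1], [-1, -5]]
Verify stationarity: grad f(x*) = H x* + g = (0, 0).
Eigenvalues of H: -8.3028, -4.6972.
Both eigenvalues < 0, so H is negative definite -> x* is a strict local max.

max


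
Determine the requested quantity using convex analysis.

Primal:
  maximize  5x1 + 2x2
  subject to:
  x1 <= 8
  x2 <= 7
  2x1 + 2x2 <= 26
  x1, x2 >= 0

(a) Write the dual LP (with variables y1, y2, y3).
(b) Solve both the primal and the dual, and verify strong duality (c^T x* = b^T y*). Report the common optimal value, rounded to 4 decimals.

The standard primal-dual pair for 'max c^T x s.t. A x <= b, x >= 0' is:
  Dual:  min b^T y  s.t.  A^T y >= c,  y >= 0.

So the dual LP is:
  minimize  8y1 + 7y2 + 26y3
  subject to:
    y1 + 2y3 >= 5
    y2 + 2y3 >= 2
    y1, y2, y3 >= 0

Solving the primal: x* = (8, 5).
  primal value c^T x* = 50.
Solving the dual: y* = (3, 0, 1).
  dual value b^T y* = 50.
Strong duality: c^T x* = b^T y*. Confirmed.

50


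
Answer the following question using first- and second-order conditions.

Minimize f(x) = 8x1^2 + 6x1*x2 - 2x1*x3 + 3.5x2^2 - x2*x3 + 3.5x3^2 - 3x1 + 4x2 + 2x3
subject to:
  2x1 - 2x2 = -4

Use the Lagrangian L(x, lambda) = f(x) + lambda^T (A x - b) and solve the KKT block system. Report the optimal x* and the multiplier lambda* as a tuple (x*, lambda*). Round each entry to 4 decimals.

Form the Lagrangian:
  L(x, lambda) = (1/2) x^T Q x + c^T x + lambda^T (A x - b)
Stationarity (grad_x L = 0): Q x + c + A^T lambda = 0.
Primal feasibility: A x = b.

This gives the KKT block system:
  [ Q   A^T ] [ x     ]   [-c ]
  [ A    0  ] [ lambda ] = [ b ]

Solving the linear system:
  x*      = (-0.8008, 1.1992, -0.3432)
  lambda* = (3.9661)
  f(x*)   = 11.1886

x* = (-0.8008, 1.1992, -0.3432), lambda* = (3.9661)


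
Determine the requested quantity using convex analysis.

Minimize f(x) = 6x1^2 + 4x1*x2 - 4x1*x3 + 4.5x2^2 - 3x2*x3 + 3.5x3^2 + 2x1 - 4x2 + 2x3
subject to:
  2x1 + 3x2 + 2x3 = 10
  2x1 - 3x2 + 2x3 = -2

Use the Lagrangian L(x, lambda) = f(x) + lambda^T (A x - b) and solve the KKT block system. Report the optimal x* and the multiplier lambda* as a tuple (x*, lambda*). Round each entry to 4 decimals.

Form the Lagrangian:
  L(x, lambda) = (1/2) x^T Q x + c^T x + lambda^T (A x - b)
Stationarity (grad_x L = 0): Q x + c + A^T lambda = 0.
Primal feasibility: A x = b.

This gives the KKT block system:
  [ Q   A^T ] [ x     ]   [-c ]
  [ A    0  ] [ lambda ] = [ b ]

Solving the linear system:
  x*      = (0.2963, 2, 1.7037)
  lambda* = (-3.3642, -0.0062)
  f(x*)   = 14.8148

x* = (0.2963, 2, 1.7037), lambda* = (-3.3642, -0.0062)


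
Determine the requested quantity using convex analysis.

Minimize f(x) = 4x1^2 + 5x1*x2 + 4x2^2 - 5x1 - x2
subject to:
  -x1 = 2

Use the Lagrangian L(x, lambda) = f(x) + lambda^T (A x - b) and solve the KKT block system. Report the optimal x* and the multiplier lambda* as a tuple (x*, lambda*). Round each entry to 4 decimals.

Form the Lagrangian:
  L(x, lambda) = (1/2) x^T Q x + c^T x + lambda^T (A x - b)
Stationarity (grad_x L = 0): Q x + c + A^T lambda = 0.
Primal feasibility: A x = b.

This gives the KKT block system:
  [ Q   A^T ] [ x     ]   [-c ]
  [ A    0  ] [ lambda ] = [ b ]

Solving the linear system:
  x*      = (-2, 1.375)
  lambda* = (-14.125)
  f(x*)   = 18.4375

x* = (-2, 1.375), lambda* = (-14.125)


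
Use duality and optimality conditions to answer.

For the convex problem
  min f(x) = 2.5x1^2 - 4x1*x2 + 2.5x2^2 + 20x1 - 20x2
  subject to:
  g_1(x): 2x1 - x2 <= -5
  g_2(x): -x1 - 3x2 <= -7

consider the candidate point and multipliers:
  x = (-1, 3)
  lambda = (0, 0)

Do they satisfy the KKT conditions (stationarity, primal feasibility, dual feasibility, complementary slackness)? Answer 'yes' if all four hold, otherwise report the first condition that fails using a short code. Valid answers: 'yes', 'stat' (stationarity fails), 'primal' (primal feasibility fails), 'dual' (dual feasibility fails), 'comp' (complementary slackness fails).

Gradient of f: grad f(x) = Q x + c = (3, -1)
Constraint values g_i(x) = a_i^T x - b_i:
  g_1((-1, 3)) = 0
  g_2((-1, 3)) = -1
Stationarity residual: grad f(x) + sum_i lambda_i a_i = (3, -1)
  -> stationarity FAILS
Primal feasibility (all g_i <= 0): OK
Dual feasibility (all lambda_i >= 0): OK
Complementary slackness (lambda_i * g_i(x) = 0 for all i): OK

Verdict: the first failing condition is stationarity -> stat.

stat


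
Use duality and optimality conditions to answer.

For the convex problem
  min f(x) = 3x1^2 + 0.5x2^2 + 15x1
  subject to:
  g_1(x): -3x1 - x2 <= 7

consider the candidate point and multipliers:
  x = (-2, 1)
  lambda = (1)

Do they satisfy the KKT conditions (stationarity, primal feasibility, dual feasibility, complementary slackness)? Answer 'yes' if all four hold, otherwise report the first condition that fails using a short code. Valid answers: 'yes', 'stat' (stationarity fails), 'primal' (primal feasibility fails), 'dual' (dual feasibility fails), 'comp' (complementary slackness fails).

Gradient of f: grad f(x) = Q x + c = (3, 1)
Constraint values g_i(x) = a_i^T x - b_i:
  g_1((-2, 1)) = -2
Stationarity residual: grad f(x) + sum_i lambda_i a_i = (0, 0)
  -> stationarity OK
Primal feasibility (all g_i <= 0): OK
Dual feasibility (all lambda_i >= 0): OK
Complementary slackness (lambda_i * g_i(x) = 0 for all i): FAILS

Verdict: the first failing condition is complementary_slackness -> comp.

comp


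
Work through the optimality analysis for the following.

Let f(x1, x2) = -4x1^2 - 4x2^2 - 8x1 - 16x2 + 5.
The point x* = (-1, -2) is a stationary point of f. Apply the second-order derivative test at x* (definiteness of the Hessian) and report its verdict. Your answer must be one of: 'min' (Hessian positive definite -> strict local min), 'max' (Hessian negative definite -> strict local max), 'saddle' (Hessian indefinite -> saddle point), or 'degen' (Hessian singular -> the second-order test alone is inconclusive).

Compute the Hessian H = grad^2 f:
  H = [[-8, 0], [0, -8]]
Verify stationarity: grad f(x*) = H x* + g = (0, 0).
Eigenvalues of H: -8, -8.
Both eigenvalues < 0, so H is negative definite -> x* is a strict local max.

max


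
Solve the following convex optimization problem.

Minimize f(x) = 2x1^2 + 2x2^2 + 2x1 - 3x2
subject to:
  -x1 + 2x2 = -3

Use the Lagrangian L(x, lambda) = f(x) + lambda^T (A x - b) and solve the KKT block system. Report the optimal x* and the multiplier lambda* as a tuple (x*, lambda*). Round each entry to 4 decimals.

Form the Lagrangian:
  L(x, lambda) = (1/2) x^T Q x + c^T x + lambda^T (A x - b)
Stationarity (grad_x L = 0): Q x + c + A^T lambda = 0.
Primal feasibility: A x = b.

This gives the KKT block system:
  [ Q   A^T ] [ x     ]   [-c ]
  [ A    0  ] [ lambda ] = [ b ]

Solving the linear system:
  x*      = (0.5, -1.25)
  lambda* = (4)
  f(x*)   = 8.375

x* = (0.5, -1.25), lambda* = (4)


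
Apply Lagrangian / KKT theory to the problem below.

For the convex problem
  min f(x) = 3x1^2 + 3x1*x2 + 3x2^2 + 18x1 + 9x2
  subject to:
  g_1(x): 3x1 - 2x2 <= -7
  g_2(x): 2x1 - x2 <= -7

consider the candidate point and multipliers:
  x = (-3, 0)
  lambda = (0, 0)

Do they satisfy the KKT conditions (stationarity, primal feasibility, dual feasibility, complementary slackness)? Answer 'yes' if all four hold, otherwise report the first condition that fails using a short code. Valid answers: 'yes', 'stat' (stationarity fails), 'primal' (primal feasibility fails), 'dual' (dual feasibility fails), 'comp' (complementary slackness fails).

Gradient of f: grad f(x) = Q x + c = (0, 0)
Constraint values g_i(x) = a_i^T x - b_i:
  g_1((-3, 0)) = -2
  g_2((-3, 0)) = 1
Stationarity residual: grad f(x) + sum_i lambda_i a_i = (0, 0)
  -> stationarity OK
Primal feasibility (all g_i <= 0): FAILS
Dual feasibility (all lambda_i >= 0): OK
Complementary slackness (lambda_i * g_i(x) = 0 for all i): OK

Verdict: the first failing condition is primal_feasibility -> primal.

primal


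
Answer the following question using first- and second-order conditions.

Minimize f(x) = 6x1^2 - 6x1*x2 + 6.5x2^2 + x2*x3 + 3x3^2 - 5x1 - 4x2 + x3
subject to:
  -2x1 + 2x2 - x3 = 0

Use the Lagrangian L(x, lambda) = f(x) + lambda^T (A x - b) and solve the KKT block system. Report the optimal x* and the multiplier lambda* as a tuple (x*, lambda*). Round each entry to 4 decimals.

Form the Lagrangian:
  L(x, lambda) = (1/2) x^T Q x + c^T x + lambda^T (A x - b)
Stationarity (grad_x L = 0): Q x + c + A^T lambda = 0.
Primal feasibility: A x = b.

This gives the KKT block system:
  [ Q   A^T ] [ x     ]   [-c ]
  [ A    0  ] [ lambda ] = [ b ]

Solving the linear system:
  x*      = (0.7765, 0.6549, -0.2434)
  lambda* = (0.1947)
  f(x*)   = -3.3728

x* = (0.7765, 0.6549, -0.2434), lambda* = (0.1947)


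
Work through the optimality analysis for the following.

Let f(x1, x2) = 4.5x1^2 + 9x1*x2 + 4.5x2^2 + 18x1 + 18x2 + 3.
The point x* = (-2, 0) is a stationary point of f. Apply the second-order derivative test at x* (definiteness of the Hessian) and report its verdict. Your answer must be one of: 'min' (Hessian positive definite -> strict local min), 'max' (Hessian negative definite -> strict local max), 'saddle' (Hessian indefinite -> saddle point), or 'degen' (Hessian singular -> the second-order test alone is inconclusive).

Compute the Hessian H = grad^2 f:
  H = [[9, 9], [9, 9]]
Verify stationarity: grad f(x*) = H x* + g = (0, 0).
Eigenvalues of H: 0, 18.
H has a zero eigenvalue (singular; positive semidefinite but not definite), so H is neither positive definite, negative definite, nor indefinite. The second-order test alone is inconclusive -> degen.
(Indeed, f is constant along the null direction of H through x*, so x* is not a strict local extremum.)

degen


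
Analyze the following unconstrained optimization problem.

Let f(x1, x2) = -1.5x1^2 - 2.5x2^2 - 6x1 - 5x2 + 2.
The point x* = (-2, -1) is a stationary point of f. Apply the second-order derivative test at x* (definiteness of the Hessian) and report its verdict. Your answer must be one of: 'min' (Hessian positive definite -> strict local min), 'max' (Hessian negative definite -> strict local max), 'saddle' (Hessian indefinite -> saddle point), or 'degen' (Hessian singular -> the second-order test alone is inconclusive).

Compute the Hessian H = grad^2 f:
  H = [[-3, 0], [0, -5]]
Verify stationarity: grad f(x*) = H x* + g = (0, 0).
Eigenvalues of H: -5, -3.
Both eigenvalues < 0, so H is negative definite -> x* is a strict local max.

max


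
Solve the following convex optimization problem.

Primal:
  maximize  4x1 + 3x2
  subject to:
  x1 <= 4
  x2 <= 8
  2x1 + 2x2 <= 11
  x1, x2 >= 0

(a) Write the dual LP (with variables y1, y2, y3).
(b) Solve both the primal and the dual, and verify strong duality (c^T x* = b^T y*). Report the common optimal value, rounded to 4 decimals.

The standard primal-dual pair for 'max c^T x s.t. A x <= b, x >= 0' is:
  Dual:  min b^T y  s.t.  A^T y >= c,  y >= 0.

So the dual LP is:
  minimize  4y1 + 8y2 + 11y3
  subject to:
    y1 + 2y3 >= 4
    y2 + 2y3 >= 3
    y1, y2, y3 >= 0

Solving the primal: x* = (4, 1.5).
  primal value c^T x* = 20.5.
Solving the dual: y* = (1, 0, 1.5).
  dual value b^T y* = 20.5.
Strong duality: c^T x* = b^T y*. Confirmed.

20.5


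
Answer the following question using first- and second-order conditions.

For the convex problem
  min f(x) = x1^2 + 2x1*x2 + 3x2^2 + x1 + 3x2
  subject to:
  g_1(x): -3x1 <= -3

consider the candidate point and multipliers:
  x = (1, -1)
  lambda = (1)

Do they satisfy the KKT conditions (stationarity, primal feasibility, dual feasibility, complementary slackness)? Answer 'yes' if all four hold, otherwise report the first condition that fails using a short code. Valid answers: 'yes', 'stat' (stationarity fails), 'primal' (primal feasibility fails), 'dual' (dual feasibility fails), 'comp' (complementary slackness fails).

Gradient of f: grad f(x) = Q x + c = (1, -1)
Constraint values g_i(x) = a_i^T x - b_i:
  g_1((1, -1)) = 0
Stationarity residual: grad f(x) + sum_i lambda_i a_i = (-2, -1)
  -> stationarity FAILS
Primal feasibility (all g_i <= 0): OK
Dual feasibility (all lambda_i >= 0): OK
Complementary slackness (lambda_i * g_i(x) = 0 for all i): OK

Verdict: the first failing condition is stationarity -> stat.

stat


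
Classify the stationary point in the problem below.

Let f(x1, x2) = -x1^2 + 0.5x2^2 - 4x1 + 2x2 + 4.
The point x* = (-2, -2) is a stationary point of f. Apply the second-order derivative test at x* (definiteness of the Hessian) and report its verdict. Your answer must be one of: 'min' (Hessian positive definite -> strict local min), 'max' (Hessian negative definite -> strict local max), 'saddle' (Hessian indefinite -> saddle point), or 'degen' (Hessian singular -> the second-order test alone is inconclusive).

Compute the Hessian H = grad^2 f:
  H = [[-2, 0], [0, 1]]
Verify stationarity: grad f(x*) = H x* + g = (0, 0).
Eigenvalues of H: -2, 1.
Eigenvalues have mixed signs, so H is indefinite -> x* is a saddle point.

saddle


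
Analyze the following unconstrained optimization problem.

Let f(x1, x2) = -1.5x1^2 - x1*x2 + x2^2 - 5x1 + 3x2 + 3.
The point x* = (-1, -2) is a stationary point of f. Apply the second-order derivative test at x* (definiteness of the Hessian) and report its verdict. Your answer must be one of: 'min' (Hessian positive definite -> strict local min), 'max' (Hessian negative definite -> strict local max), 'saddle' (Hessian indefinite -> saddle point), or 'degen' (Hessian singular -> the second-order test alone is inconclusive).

Compute the Hessian H = grad^2 f:
  H = [[-3, -1], [-1, 2]]
Verify stationarity: grad f(x*) = H x* + g = (0, 0).
Eigenvalues of H: -3.1926, 2.1926.
Eigenvalues have mixed signs, so H is indefinite -> x* is a saddle point.

saddle
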